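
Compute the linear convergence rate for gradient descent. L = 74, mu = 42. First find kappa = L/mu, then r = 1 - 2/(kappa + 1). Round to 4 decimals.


Step 1: Compute the condition number.
kappa = L/mu = 74/42 = 1.7619
Step 2: Compute the convergence rate.
r = 1 - 2/(kappa + 1) = 1 - 2*mu/(L + mu) = (L - mu)/(L + mu) = 32/116 = 0.2759


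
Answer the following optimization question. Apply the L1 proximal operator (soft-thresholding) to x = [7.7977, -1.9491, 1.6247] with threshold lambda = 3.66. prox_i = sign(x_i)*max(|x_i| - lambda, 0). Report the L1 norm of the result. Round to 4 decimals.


Soft-thresholding with lambda = 3.66:
prox(7.7977) = sign(7.7977)*max(|7.7977| - 3.66, 0) = 4.1377
prox(-1.9491) = sign(-1.9491)*max(|-1.9491| - 3.66, 0) = 0.0
prox(1.6247) = sign(1.6247)*max(|1.6247| - 3.66, 0) = 0.0
prox(x) = [4.1377, 0.0, 0.0]
||prox(x)||_1 = 4.1377 + 0.0 + 0.0 = 4.1377


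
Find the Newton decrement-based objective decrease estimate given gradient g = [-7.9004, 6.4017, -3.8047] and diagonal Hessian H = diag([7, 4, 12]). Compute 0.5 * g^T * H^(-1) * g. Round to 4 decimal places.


Step 1: H is diagonal, so H^(-1) * g = [-1.1286, 1.6004, -0.3171].
Step 2: g^T H^(-1) g = sum_i g_i^2 / H_ii
  = (-7.9004)^2/7 + (6.4017)^2/4 + (-3.8047)^2/12
  = 8.9166 + 10.2454 + 1.2063 = 20.3684
Step 3: Objective decrease = 0.5 * g^T H^(-1) g = 10.1842


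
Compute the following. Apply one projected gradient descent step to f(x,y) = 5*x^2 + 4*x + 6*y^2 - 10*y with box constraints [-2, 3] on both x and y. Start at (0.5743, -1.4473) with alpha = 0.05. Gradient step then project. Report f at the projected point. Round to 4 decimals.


Step 1: Compute gradient at (0.5743, -1.4473).
grad_x = 2*5*0.5743 + 4 = 9.743
grad_y = 2*6*-1.4473 - 10 = -27.3676
Step 2: Gradient step.
x_raw = 0.5743 - 0.05*9.743 = 0.0872
y_raw = -1.4473 - 0.05*-27.3676 = -0.0789
Step 3: Project onto [-2, 3].
x_proj = clip(0.0872) = 0.0872
y_proj = clip(-0.0789) = -0.0789
Step 4: Evaluate f.
f(0.0872, -0.0789) = 1.2131


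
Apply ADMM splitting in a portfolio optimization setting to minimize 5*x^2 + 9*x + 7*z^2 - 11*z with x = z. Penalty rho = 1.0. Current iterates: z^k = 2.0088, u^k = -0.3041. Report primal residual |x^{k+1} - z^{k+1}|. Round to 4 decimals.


ADMM iteration with rho = 1.0, z^k = 2.0088, u^k = -0.3041
Step 1: x-update.
Minimize 5*x^2 + 9*x + (1.0/2)*(x - 2.0088 - 0.3041)^2
FOC: (2*5 + 1.0)*x = -9 + 1.0*(2.0088 + 0.3041)
x^{k+1} = -0.6079
Step 2: z-update.
Minimize 7*z^2 - 11*z + (1.0/2)*(-0.6079 - z - 0.3041)^2
FOC: (2*7 + 1.0)*z = 11 + 1.0*(-0.6079 - 0.3041)
z^{k+1} = 0.6725
Step 3: u-update.
u^{k+1} = -0.3041 - 0.6079 - 0.6725 = -1.5846
Step 4: Primal residual = |-0.6079 - 0.6725| = 1.2805


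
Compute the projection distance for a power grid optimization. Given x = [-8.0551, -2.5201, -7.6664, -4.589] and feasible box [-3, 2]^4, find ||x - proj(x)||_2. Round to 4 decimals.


Project each component onto [-3, 2].
clip(-8.0551) = -3.0, clip(-2.5201) = -2.5201, clip(-7.6664) = -3.0, clip(-4.589) = -3.0
Projection = [-3.0, -2.5201, -3.0, -3.0]
Squared diffs: [25.554, 0.0, 21.7753, 2.5249]
Distance = sqrt(49.8542) = 7.0608


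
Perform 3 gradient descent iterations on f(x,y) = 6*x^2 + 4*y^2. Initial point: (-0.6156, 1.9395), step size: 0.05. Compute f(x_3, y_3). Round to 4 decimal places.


Gradient descent on f(x,y) = 6*x^2 + 4*y^2.
Starting point: (-0.6156, 1.9395), alpha = 0.05
Step 1: grad_x = 2*6*-0.6156 = -7.3872, grad_y = 2*4*1.9395 = 15.516
  x_1 = -0.6156 - 0.05*-7.3872 = -0.2462
  y_1 = 1.9395 - 0.05*15.516 = 1.1637
Step 2: grad_x = 2*6*-0.2462 = -2.9549, grad_y = 2*4*1.1637 = 9.3096
  x_2 = -0.2462 - 0.05*-2.9549 = -0.0985
  y_2 = 1.1637 - 0.05*9.3096 = 0.6982
Step 3: grad_x = 2*6*-0.0985 = -1.182, grad_y = 2*4*0.6982 = 5.5858
  x_3 = -0.0985 - 0.05*-1.182 = -0.0394
  y_3 = 0.6982 - 0.05*5.5858 = 0.4189
f(-0.0394, 0.4189) = 6*(-0.0394)^2 + 4*0.4189^2 = 0.7113


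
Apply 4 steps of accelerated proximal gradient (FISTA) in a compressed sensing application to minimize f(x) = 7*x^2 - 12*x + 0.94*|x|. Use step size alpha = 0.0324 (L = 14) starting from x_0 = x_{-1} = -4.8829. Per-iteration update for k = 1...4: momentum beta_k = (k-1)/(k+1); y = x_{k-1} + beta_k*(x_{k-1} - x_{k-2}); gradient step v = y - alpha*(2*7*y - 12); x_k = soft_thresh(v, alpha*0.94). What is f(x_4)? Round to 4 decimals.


FISTA on f(x) = 7*x^2 - 12*x + 0.94*|x|
L = 14, alpha = 0.0324
Iteration 1: beta = 0.0, y = -4.8829 + 0.0*(-4.8829 + 4.8829) = -4.8829
  grad(y) = -80.3606, v = y - alpha*grad = -2.2792
  prox(v) = soft_thresh(-2.2792, 0.0305) = -2.2488
Iteration 2: beta = 0.3333, y = -2.2488 + 0.3333*(-2.2488 + 4.8829) = -1.3707
  grad(y) = -31.19, v = y - alpha*grad = -0.3602
  prox(v) = soft_thresh(-0.3602, 0.0305) = -0.3297
Iteration 3: beta = 0.5, y = -0.3297 + 0.5*(-0.3297 + 2.2488) = 0.6298
  grad(y) = -3.1824, v = y - alpha*grad = 0.7329
  prox(v) = soft_thresh(0.7329, 0.0305) = 0.7025
Iteration 4: beta = 0.6, y = 0.7025 + 0.6*(0.7025 + 0.3297) = 1.3218
  grad(y) = 6.5051, v = y - alpha*grad = 1.111
  prox(v) = soft_thresh(1.111, 0.0305) = 1.0806
f(x_4) = 7*1.0806^2 - 12*1.0806 + 0.94*|1.0806| = -3.7777


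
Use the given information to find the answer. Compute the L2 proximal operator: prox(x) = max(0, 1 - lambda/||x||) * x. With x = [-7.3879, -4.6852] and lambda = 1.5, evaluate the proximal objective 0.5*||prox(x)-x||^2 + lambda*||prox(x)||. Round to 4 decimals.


Step 1: Compute ||x||.
||x|| = 8.7483
Step 2: Compute scaling factor.
scale = max(0, 1 - 1.5/8.7483) = 0.8285
Step 3: prox(x) = [-6.1212, -3.8819]
||prox(x)|| = 7.2483
Step 4: Proximal objective.
0.5*||prox-x||^2 = 1.125
lambda*||prox|| = 10.8725
Total = 11.9974


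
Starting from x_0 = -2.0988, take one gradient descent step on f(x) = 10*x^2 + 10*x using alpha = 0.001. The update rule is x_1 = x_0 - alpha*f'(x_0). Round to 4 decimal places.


We compute the gradient at x_0 and apply the update.
f'(x) = 20*x + 10
f'(-2.0988) = 20*-2.0988 + 10 = -31.976
x_1 = -2.0988 - 0.001*-31.976 = -2.0668


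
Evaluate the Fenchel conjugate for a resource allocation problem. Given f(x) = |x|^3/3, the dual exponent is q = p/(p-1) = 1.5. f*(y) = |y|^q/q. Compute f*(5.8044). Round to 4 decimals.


The conjugate exponent q satisfies 1/p + 1/q = 1.
p = 3, so q = 3/(3 - 1) = 1.5
|y|^q = 5.8044^1.5 = 13.9841
f*(5.8044) = 13.9841 / 1.5 = 9.3228


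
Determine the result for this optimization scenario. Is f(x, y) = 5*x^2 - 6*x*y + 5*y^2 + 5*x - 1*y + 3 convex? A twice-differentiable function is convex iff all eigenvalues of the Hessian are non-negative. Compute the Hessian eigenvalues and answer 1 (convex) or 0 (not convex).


The Hessian of f(x,y) = 5*x^2 - 6*x*y + 5*y^2 + 5*x - 1*y + 3 is:
H = [[10, -6], [-6, 10]]
Trace = 10 + 10 = 20
Determinant = 10*10 - (-6)^2 = 64
Discriminant = (20)^2 - 4*64 = 144.0
Eigenvalues: lambda_1 = 4.0, lambda_2 = 16.0
The function is convex.

1


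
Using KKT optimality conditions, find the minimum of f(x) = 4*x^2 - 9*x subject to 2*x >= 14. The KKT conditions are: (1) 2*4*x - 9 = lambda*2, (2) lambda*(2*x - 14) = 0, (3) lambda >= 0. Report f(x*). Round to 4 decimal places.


Step 1: Try lambda = 0 (constraint inactive).
x_unc = 9/(2*4) = 1.125
Check: 2*1.125 = 2.25 < 14 -- violated!
Step 2: Constraint must be active: 2*x = 14
x* = 14/2 = 7.0
lambda = (2*4*7.0 - 9)/2 = 23.5
Step 3: Compute optimal value.
f(x*) = 4*7.0^2 - 9*7.0 = 133.0


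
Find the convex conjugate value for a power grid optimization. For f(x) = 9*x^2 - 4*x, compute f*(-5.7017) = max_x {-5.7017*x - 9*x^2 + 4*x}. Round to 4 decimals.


f*(y) = sup_x {y*x - a*x^2 - b*x} = sup_x {(y-b)*x - a*x^2}
FOC: (y - b) - 2a*x = 0 => x* = (y - b)/(2a)
x* = (-5.7017 + 4)/(2*9) = -0.0945
f*(-5.7017) = (y-b)^2/(4a) = (-5.7017 + 4)^2/(4*9)
= 2.8958/36 = 0.0804


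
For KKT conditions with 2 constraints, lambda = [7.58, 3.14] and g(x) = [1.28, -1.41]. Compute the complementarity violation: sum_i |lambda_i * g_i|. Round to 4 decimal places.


KKT complementary slackness check:
lambda_1 * g_1 = 7.58 * 1.28 = 9.7024
lambda_2 * g_2 = 3.14 * -1.41 = -4.4274
Total violation = 9.7024 + 4.4274 = 14.1298


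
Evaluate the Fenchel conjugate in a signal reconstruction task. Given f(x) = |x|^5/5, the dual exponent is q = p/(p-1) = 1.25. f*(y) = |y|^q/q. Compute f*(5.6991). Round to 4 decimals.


The conjugate exponent q satisfies 1/p + 1/q = 1.
p = 5, so q = 5/(5 - 1) = 1.25
|y|^q = 5.6991^1.25 = 8.8056
f*(5.6991) = 8.8056 / 1.25 = 7.0445


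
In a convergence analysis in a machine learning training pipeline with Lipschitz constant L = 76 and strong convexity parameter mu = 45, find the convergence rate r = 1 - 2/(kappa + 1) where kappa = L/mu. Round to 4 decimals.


Step 1: Compute the condition number.
kappa = L/mu = 76/45 = 1.6889
Step 2: Compute the convergence rate.
r = 1 - 2/(kappa + 1) = 1 - 2*mu/(L + mu) = (L - mu)/(L + mu) = 31/121 = 0.2562


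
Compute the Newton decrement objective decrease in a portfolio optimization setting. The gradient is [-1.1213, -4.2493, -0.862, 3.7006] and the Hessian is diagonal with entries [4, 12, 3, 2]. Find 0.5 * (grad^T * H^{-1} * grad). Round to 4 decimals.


Step 1: H is diagonal, so H^(-1) * g = [-0.2803, -0.3541, -0.2873, 1.8503].
Step 2: g^T H^(-1) g = sum_i g_i^2 / H_ii
  = (-1.1213)^2/4 + (-4.2493)^2/12 + (-0.862)^2/3 + (3.7006)^2/2
  = 0.3143 + 1.5047 + 0.2477 + 6.8472 = 8.9139
Step 3: Objective decrease = 0.5 * g^T H^(-1) g = 4.457


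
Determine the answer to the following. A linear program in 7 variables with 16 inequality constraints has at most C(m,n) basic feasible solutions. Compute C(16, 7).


Each vertex corresponds to some choice of n active constraints out of m, so the number of vertices is at most C(m, n) = m! / (n!(m-n)!).
m = 16, n = 7
Numerator: 16 * 15 * 14 * 13 * 12 * 11 * 10
Denominator: 7! = 5040
C(16, 7) = 11440


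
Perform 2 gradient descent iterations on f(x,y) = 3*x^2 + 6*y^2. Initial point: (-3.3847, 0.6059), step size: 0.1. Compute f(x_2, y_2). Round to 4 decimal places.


Gradient descent on f(x,y) = 3*x^2 + 6*y^2.
Starting point: (-3.3847, 0.6059), alpha = 0.1
Step 1: grad_x = 2*3*-3.3847 = -20.3082, grad_y = 2*6*0.6059 = 7.2708
  x_1 = -3.3847 - 0.1*-20.3082 = -1.3539
  y_1 = 0.6059 - 0.1*7.2708 = -0.1212
Step 2: grad_x = 2*3*-1.3539 = -8.1233, grad_y = 2*6*-0.1212 = -1.4542
  x_2 = -1.3539 - 0.1*-8.1233 = -0.5416
  y_2 = -0.1212 - 0.1*-1.4542 = 0.0242
f(-0.5416, 0.0242) = 3*(-0.5416)^2 + 6*0.0242^2 = 0.8834


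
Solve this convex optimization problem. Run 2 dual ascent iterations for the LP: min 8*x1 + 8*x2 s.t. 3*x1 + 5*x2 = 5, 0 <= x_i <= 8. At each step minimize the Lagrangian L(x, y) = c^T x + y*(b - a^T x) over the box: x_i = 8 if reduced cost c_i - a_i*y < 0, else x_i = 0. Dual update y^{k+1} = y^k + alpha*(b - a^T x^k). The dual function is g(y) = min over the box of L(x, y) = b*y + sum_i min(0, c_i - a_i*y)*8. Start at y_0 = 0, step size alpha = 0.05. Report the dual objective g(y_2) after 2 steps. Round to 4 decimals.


Dual ascent for LP: min 8*x1 + 8*x2, 3*x1 + 5*x2 = 5, 0 <= x_i <= 8
Step 1: y^k = 0.0, reduced costs: (8.0, 8.0)
  x^k = (0.0, 0.0), subgradient = b - a^T x = 5.0
  y^{k+1} = 0.0 + 0.05*5.0 = 0.25
Step 2: y^k = 0.25, reduced costs: (7.25, 6.75)
  x^k = (0.0, 0.0), subgradient = b - a^T x = 5.0
  y^{k+1} = 0.25 + 0.05*5.0 = 0.5
Dual objective at y_2 = 0.5: reduced costs (6.5, 5.5), box minimizer x = (0.0, 0.0)
g(y_2) = b*y + (c1 - a1*y)*x1 + (c2 - a2*y)*x2 = 5*0.5 + 6.5*0.0 + 5.5*0.0 = 2.5 + 0.0 + 0.0 = 2.5


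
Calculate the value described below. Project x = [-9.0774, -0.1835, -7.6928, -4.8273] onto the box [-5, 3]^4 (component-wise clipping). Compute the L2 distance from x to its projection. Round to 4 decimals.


Project each component onto [-5, 3].
clip(-9.0774) = -5.0, clip(-0.1835) = -0.1835, clip(-7.6928) = -5.0, clip(-4.8273) = -4.8273
Projection = [-5.0, -0.1835, -5.0, -4.8273]
Squared diffs: [16.6252, 0.0, 7.2512, 0.0]
Distance = sqrt(23.8764) = 4.8863


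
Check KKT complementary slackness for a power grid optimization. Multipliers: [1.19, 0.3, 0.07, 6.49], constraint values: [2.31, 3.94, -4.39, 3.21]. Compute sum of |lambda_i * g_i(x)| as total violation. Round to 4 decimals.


KKT complementary slackness check:
lambda_1 * g_1 = 1.19 * 2.31 = 2.7489
lambda_2 * g_2 = 0.3 * 3.94 = 1.182
lambda_3 * g_3 = 0.07 * -4.39 = -0.3073
lambda_4 * g_4 = 6.49 * 3.21 = 20.8329
Total violation = 2.7489 + 1.182 + 0.3073 + 20.8329 = 25.0711


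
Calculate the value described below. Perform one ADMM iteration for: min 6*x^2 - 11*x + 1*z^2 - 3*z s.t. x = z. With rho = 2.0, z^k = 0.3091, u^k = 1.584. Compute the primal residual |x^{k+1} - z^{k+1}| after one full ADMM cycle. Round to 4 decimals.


ADMM iteration with rho = 2.0, z^k = 0.3091, u^k = 1.584
Step 1: x-update.
Minimize 6*x^2 - 11*x + (2.0/2)*(x - 0.3091 + 1.584)^2
FOC: (2*6 + 2.0)*x = 11 + 2.0*(0.3091 - 1.584)
x^{k+1} = 0.6036
Step 2: z-update.
Minimize 1*z^2 - 3*z + (2.0/2)*(0.6036 - z + 1.584)^2
FOC: (2*1 + 2.0)*z = 3 + 2.0*(0.6036 + 1.584)
z^{k+1} = 1.8438
Step 3: u-update.
u^{k+1} = 1.584 + 0.6036 - 1.8438 = 0.3438
Step 4: Primal residual = |0.6036 - 1.8438| = 1.2402


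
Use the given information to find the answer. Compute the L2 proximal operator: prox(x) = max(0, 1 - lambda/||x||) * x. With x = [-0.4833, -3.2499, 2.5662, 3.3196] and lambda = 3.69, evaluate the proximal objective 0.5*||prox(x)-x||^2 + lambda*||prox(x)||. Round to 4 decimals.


Step 1: Compute ||x||.
||x|| = 5.3292
Step 2: Compute scaling factor.
scale = max(0, 1 - 3.69/5.3292) = 0.3076
Step 3: prox(x) = [-0.1487, -0.9996, 0.7893, 1.0211]
||prox(x)|| = 1.6392
Step 4: Proximal objective.
0.5*||prox-x||^2 = 6.8081
lambda*||prox|| = 6.0486
Total = 12.8568


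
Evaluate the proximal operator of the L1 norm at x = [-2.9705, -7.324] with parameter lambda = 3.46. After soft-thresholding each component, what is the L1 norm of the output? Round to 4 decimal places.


Soft-thresholding with lambda = 3.46:
prox(-2.9705) = sign(-2.9705)*max(|-2.9705| - 3.46, 0) = 0.0
prox(-7.324) = sign(-7.324)*max(|-7.324| - 3.46, 0) = -3.864
prox(x) = [0.0, -3.864]
||prox(x)||_1 = 0.0 + 3.864 = 3.864


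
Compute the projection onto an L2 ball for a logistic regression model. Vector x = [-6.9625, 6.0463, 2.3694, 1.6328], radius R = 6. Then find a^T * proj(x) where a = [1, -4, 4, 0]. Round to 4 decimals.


Step 1: Compute ||x|| (intermediates to 6 decimals).
||x|| = sqrt((-6.9625)^2 + 6.0463^2 + 2.3694^2 + 1.6328^2) = 9.65993
Step 2: Project.
Since ||x|| > R, scale = R/||x|| = 6/9.65993 = 0.621123, proj(x) = scale * x
proj(x) = [-4.324569, 3.755496, 1.471689, 1.01417]
Step 3: Dot product.
a^T * proj(x) = 1*(-4.324569) - 4*3.755496 + 4*1.471689 + 0*1.01417 = -13.4598


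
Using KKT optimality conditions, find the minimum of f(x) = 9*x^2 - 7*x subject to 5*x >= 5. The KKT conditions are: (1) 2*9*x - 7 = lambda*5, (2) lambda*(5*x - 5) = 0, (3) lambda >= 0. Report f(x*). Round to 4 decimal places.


Step 1: Try lambda = 0 (constraint inactive).
x_unc = 7/(2*9) = 0.3889
Check: 5*0.3889 = 1.9445 < 5 -- violated!
Step 2: Constraint must be active: 5*x = 5
x* = 5/5 = 1.0
lambda = (2*9*1.0 - 7)/5 = 2.2
Step 3: Compute optimal value.
f(x*) = 9*1.0^2 - 7*1.0 = 2.0


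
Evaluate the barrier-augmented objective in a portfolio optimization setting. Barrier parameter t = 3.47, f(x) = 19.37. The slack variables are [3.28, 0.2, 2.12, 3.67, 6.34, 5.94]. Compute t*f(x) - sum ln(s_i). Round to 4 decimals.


Step 1: Compute log-barrier.
ln values: [1.1878, -1.6094, 0.7514, 1.3002, 1.8469, 1.7817]
phi = -(1.1878 - 1.6094 + 0.7514 + 1.3002 + 1.8469 + 1.7817) = -5.2586
Step 2: Compute augmented objective.
t*f(x) = 3.47*19.37 = 67.2139
Total = 67.2139 - 5.2586 = 61.9553


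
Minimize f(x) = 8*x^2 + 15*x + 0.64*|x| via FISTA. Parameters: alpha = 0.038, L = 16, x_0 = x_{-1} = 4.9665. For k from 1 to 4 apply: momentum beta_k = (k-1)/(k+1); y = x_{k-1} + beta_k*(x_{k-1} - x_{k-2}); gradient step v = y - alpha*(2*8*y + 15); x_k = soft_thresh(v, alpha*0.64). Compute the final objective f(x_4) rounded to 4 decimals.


FISTA on f(x) = 8*x^2 + 15*x + 0.64*|x|
L = 16, alpha = 0.038
Iteration 1: beta = 0.0, y = 4.9665 + 0.0*(4.9665 - 4.9665) = 4.9665
  grad(y) = 94.464, v = y - alpha*grad = 1.3769
  prox(v) = soft_thresh(1.3769, 0.0243) = 1.3525
Iteration 2: beta = 0.3333, y = 1.3525 + 0.3333*(1.3525 - 4.9665) = 0.1479
  grad(y) = 17.3664, v = y - alpha*grad = -0.512
  prox(v) = soft_thresh(-0.512, 0.0243) = -0.4877
Iteration 3: beta = 0.5, y = -0.4877 + 0.5*(-0.4877 - 1.3525) = -1.4078
  grad(y) = -7.5253, v = y - alpha*grad = -1.1219
  prox(v) = soft_thresh(-1.1219, 0.0243) = -1.0975
Iteration 4: beta = 0.6, y = -1.0975 + 0.6*(-1.0975 + 0.4877) = -1.4635
  grad(y) = -8.4153, v = y - alpha*grad = -1.1437
  prox(v) = soft_thresh(-1.1437, 0.0243) = -1.1194
f(x_4) = 8*(-1.1194)^2 + 15*(-1.1194) + 0.64*|-1.1194| = -6.0503


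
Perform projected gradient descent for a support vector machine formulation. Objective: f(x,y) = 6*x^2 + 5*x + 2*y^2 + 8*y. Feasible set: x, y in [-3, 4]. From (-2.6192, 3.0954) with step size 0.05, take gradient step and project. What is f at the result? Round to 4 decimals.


Step 1: Compute gradient at (-2.6192, 3.0954).
grad_x = 2*6*-2.6192 + 5 = -26.4304
grad_y = 2*2*3.0954 + 8 = 20.3816
Step 2: Gradient step.
x_raw = -2.6192 - 0.05*-26.4304 = -1.2977
y_raw = 3.0954 - 0.05*20.3816 = 2.0763
Step 3: Project onto [-3, 4].
x_proj = clip(-1.2977) = -1.2977
y_proj = clip(2.0763) = 2.0763
Step 4: Evaluate f.
f(-1.2977, 2.0763) = 28.8482


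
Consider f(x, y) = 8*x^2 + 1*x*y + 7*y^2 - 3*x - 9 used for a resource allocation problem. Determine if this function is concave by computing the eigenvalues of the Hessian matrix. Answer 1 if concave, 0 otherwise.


The Hessian of f(x,y) = 8*x^2 + 1*x*y + 7*y^2 - 3*x - 9 is:
H = [[16, 1], [1, 14]]
Trace = 16 + 14 = 30
Determinant = 16*14 - (1)^2 = 223
Discriminant = (30)^2 - 4*223 = 8.0
Eigenvalues: lambda_1 = 13.5858, lambda_2 = 16.4142
The function is not concave.

0


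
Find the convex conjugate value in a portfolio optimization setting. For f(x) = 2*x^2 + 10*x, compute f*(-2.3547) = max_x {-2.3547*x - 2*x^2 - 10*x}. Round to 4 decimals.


f*(y) = sup_x {y*x - a*x^2 - b*x} = sup_x {(y-b)*x - a*x^2}
FOC: (y - b) - 2a*x = 0 => x* = (y - b)/(2a)
x* = (-2.3547 - 10)/(2*2) = -3.0887
f*(-2.3547) = (y-b)^2/(4a) = (-2.3547 - 10)^2/(4*2)
= 152.6386/8 = 19.0798


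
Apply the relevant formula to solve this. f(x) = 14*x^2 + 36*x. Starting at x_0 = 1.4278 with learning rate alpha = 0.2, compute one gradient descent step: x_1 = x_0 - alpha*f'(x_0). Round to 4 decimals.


We compute the gradient at x_0 and apply the update.
f'(x) = 28*x + 36
f'(1.4278) = 28*1.4278 + 36 = 75.9784
x_1 = 1.4278 - 0.2*75.9784 = -13.7679


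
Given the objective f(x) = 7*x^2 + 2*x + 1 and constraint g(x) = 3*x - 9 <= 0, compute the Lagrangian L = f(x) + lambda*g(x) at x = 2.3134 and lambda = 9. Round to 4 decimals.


Step 1: Evaluate f(x).
f(2.3134) = 7*2.3134^2 + 2*2.3134 + 1 = 43.0895
Step 2: Evaluate g(x).
g(2.3134) = 3*2.3134 - 9 = -2.0598
Step 3: Compute Lagrangian.
L = 43.0895 + 9*-2.0598 = 24.5513


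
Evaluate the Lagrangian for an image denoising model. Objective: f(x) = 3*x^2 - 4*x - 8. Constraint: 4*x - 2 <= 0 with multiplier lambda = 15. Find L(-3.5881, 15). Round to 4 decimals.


Step 1: Evaluate f(x).
f(-3.5881) = 3*(-3.5881)^2 - 4*(-3.5881) - 8 = 44.9758
Step 2: Evaluate g(x).
g(-3.5881) = 4*-3.5881 - 2 = -16.3524
Step 3: Compute Lagrangian.
L = 44.9758 + 15*-16.3524 = -200.3102


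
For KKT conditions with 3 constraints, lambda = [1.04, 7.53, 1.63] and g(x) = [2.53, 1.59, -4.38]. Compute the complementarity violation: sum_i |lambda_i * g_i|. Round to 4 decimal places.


KKT complementary slackness check:
lambda_1 * g_1 = 1.04 * 2.53 = 2.6312
lambda_2 * g_2 = 7.53 * 1.59 = 11.9727
lambda_3 * g_3 = 1.63 * -4.38 = -7.1394
Total violation = 2.6312 + 11.9727 + 7.1394 = 21.7433


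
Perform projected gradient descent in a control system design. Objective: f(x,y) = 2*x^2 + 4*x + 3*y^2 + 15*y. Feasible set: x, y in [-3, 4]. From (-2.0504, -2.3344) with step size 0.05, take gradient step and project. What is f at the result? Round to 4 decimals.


Step 1: Compute gradient at (-2.0504, -2.3344).
grad_x = 2*2*-2.0504 + 4 = -4.2016
grad_y = 2*3*-2.3344 + 15 = 0.9936
Step 2: Gradient step.
x_raw = -2.0504 - 0.05*-4.2016 = -1.8403
y_raw = -2.3344 - 0.05*0.9936 = -2.3841
Step 3: Project onto [-3, 4].
x_proj = clip(-1.8403) = -1.8403
y_proj = clip(-2.3841) = -2.3841
Step 4: Evaluate f.
f(-1.8403, -2.3841) = -19.2974


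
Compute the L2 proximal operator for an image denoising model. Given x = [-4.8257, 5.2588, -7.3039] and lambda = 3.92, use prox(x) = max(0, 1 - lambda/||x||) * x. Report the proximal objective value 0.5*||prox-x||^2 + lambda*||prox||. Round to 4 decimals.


Step 1: Compute ||x||.
||x|| = 10.2122
Step 2: Compute scaling factor.
scale = max(0, 1 - 3.92/10.2122) = 0.6161
Step 3: prox(x) = [-2.9733, 3.2402, -4.5003]
||prox(x)|| = 6.2922
Step 4: Proximal objective.
0.5*||prox-x||^2 = 7.6832
lambda*||prox|| = 24.6654
Total = 32.3487


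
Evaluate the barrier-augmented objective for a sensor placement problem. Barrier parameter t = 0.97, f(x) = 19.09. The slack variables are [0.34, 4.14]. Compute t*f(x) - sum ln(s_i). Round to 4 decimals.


Step 1: Compute log-barrier.
ln values: [-1.0788, 1.4207]
phi = -(-1.0788 + 1.4207) = -0.3419
Step 2: Compute augmented objective.
t*f(x) = 0.97*19.09 = 18.5173
Total = 18.5173 - 0.3419 = 18.1754


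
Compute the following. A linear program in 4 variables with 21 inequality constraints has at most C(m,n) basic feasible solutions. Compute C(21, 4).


Each vertex corresponds to some choice of n active constraints out of m, so the number of vertices is at most C(m, n) = m! / (n!(m-n)!).
m = 21, n = 4
Numerator: 21 * 20 * 19 * 18
Denominator: 4! = 24
C(21, 4) = 5985


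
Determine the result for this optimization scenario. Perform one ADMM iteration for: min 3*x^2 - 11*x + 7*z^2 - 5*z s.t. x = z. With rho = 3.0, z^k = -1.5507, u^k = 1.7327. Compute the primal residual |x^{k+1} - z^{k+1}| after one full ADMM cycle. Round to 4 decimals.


ADMM iteration with rho = 3.0, z^k = -1.5507, u^k = 1.7327
Step 1: x-update.
Minimize 3*x^2 - 11*x + (3.0/2)*(x + 1.5507 + 1.7327)^2
FOC: (2*3 + 3.0)*x = 11 + 3.0*(-1.5507 - 1.7327)
x^{k+1} = 0.1278
Step 2: z-update.
Minimize 7*z^2 - 5*z + (3.0/2)*(0.1278 - z + 1.7327)^2
FOC: (2*7 + 3.0)*z = 5 + 3.0*(0.1278 + 1.7327)
z^{k+1} = 0.6224
Step 3: u-update.
u^{k+1} = 1.7327 + 0.1278 - 0.6224 = 1.238
Step 4: Primal residual = |0.1278 - 0.6224| = 0.4947


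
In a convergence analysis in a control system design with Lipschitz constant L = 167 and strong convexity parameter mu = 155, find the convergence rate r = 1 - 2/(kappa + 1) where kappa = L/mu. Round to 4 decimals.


Step 1: Compute the condition number.
kappa = L/mu = 167/155 = 1.0774
Step 2: Compute the convergence rate.
r = 1 - 2/(kappa + 1) = 1 - 2*mu/(L + mu) = (L - mu)/(L + mu) = 12/322 = 0.0373


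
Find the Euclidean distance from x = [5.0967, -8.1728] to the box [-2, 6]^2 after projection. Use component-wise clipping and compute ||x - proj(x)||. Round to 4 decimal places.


Project each component onto [-2, 6].
clip(5.0967) = 5.0967, clip(-8.1728) = -2.0
Projection = [5.0967, -2.0]
Squared diffs: [0.0, 38.1035]
Distance = sqrt(38.1035) = 6.1728


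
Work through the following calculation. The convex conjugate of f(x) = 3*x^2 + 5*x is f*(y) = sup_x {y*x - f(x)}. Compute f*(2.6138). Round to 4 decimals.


f*(y) = sup_x {y*x - a*x^2 - b*x} = sup_x {(y-b)*x - a*x^2}
FOC: (y - b) - 2a*x = 0 => x* = (y - b)/(2a)
x* = (2.6138 - 5)/(2*3) = -0.3977
f*(2.6138) = (y-b)^2/(4a) = (2.6138 - 5)^2/(4*3)
= 5.694/12 = 0.4745


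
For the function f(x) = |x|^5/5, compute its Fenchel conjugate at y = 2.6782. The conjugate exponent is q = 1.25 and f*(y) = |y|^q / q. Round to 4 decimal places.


The conjugate exponent q satisfies 1/p + 1/q = 1.
p = 5, so q = 5/(5 - 1) = 1.25
|y|^q = 2.6782^1.25 = 3.4261
f*(2.6782) = 3.4261 / 1.25 = 2.7409


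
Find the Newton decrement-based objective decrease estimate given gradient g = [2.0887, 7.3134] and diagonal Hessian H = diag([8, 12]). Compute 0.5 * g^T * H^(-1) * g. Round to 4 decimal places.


Step 1: H is diagonal, so H^(-1) * g = [0.2611, 0.6095].
Step 2: g^T H^(-1) g = sum_i g_i^2 / H_ii
  = (2.0887)^2/8 + (7.3134)^2/12
  = 0.5453 + 4.4572 = 5.0025
Step 3: Objective decrease = 0.5 * g^T H^(-1) g = 2.5012


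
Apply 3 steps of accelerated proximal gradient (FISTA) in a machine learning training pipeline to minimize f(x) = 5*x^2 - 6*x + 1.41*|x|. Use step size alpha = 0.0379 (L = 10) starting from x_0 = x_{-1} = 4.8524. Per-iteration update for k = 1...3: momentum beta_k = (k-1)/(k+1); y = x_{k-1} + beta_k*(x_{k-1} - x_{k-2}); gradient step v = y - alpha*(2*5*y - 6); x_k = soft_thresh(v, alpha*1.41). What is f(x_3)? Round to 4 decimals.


FISTA on f(x) = 5*x^2 - 6*x + 1.41*|x|
L = 10, alpha = 0.0379
Iteration 1: beta = 0.0, y = 4.8524 + 0.0*(4.8524 - 4.8524) = 4.8524
  grad(y) = 42.524, v = y - alpha*grad = 3.2407
  prox(v) = soft_thresh(3.2407, 0.0534) = 3.1873
Iteration 2: beta = 0.3333, y = 3.1873 + 0.3333*(3.1873 - 4.8524) = 2.6323
  grad(y) = 20.3227, v = y - alpha*grad = 1.862
  prox(v) = soft_thresh(1.862, 0.0534) = 1.8086
Iteration 3: beta = 0.5, y = 1.8086 + 0.5*(1.8086 - 3.1873) = 1.1192
  grad(y) = 5.1925, v = y - alpha*grad = 0.9225
  prox(v) = soft_thresh(0.9225, 0.0534) = 0.869
f(x_3) = 5*0.869^2 - 6*0.869 + 1.41*|0.869| = -0.2128


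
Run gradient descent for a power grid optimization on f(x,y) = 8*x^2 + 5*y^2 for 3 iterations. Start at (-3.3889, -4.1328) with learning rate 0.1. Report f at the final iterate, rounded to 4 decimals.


Gradient descent on f(x,y) = 8*x^2 + 5*y^2.
Starting point: (-3.3889, -4.1328), alpha = 0.1
Step 1: grad_x = 2*8*-3.3889 = -54.2224, grad_y = 2*5*-4.1328 = -41.328
  x_1 = -3.3889 - 0.1*-54.2224 = 2.0333
  y_1 = -4.1328 - 0.1*-41.328 = 0.0
Step 2: grad_x = 2*8*2.0333 = 32.5334, grad_y = 2*5*0.0 = 0.0
  x_2 = 2.0333 - 0.1*32.5334 = -1.22
  y_2 = 0.0 - 0.1*0.0 = 0.0
Step 3: grad_x = 2*8*-1.22 = -19.5201, grad_y = 2*5*0.0 = 0.0
  x_3 = -1.22 - 0.1*-19.5201 = 0.732
  y_3 = 0.0 - 0.1*0.0 = 0.0
f(0.732, 0.0) = 8*0.732^2 + 5*0.0^2 = 4.2866


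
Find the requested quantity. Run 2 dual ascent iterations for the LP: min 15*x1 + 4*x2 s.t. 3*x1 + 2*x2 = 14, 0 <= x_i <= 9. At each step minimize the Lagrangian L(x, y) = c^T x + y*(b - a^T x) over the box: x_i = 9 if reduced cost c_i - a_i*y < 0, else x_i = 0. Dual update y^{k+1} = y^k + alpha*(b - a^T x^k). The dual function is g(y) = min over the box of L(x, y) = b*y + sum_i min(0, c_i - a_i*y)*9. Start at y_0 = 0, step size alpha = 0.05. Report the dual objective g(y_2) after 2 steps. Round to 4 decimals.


Dual ascent for LP: min 15*x1 + 4*x2, 3*x1 + 2*x2 = 14, 0 <= x_i <= 9
Step 1: y^k = 0.0, reduced costs: (15.0, 4.0)
  x^k = (0.0, 0.0), subgradient = b - a^T x = 14.0
  y^{k+1} = 0.0 + 0.05*14.0 = 0.7
Step 2: y^k = 0.7, reduced costs: (12.9, 2.6)
  x^k = (0.0, 0.0), subgradient = b - a^T x = 14.0
  y^{k+1} = 0.7 + 0.05*14.0 = 1.4
Dual objective at y_2 = 1.4: reduced costs (10.8, 1.2), box minimizer x = (0.0, 0.0)
g(y_2) = b*y + (c1 - a1*y)*x1 + (c2 - a2*y)*x2 = 14*1.4 + 10.8*0.0 + 1.2*0.0 = 19.6 + 0.0 + 0.0 = 19.6


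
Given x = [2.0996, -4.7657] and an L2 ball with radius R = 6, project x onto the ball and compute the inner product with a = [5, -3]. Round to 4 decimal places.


Step 1: Compute ||x|| (intermediates to 6 decimals).
||x|| = sqrt(2.0996^2 + (-4.7657)^2) = 5.207707
Step 2: Project.
Since ||x|| <= R, proj = x (no scaling needed).
proj(x) = [2.0996, -4.7657]
Step 3: Dot product.
a^T * proj(x) = 5*2.0996 - 3*(-4.7657) = 24.7951


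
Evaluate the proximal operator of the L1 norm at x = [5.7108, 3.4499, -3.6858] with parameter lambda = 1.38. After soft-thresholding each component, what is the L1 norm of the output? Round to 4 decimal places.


Soft-thresholding with lambda = 1.38:
prox(5.7108) = sign(5.7108)*max(|5.7108| - 1.38, 0) = 4.3308
prox(3.4499) = sign(3.4499)*max(|3.4499| - 1.38, 0) = 2.0699
prox(-3.6858) = sign(-3.6858)*max(|-3.6858| - 1.38, 0) = -2.3058
prox(x) = [4.3308, 2.0699, -2.3058]
||prox(x)||_1 = 4.3308 + 2.0699 + 2.3058 = 8.7065


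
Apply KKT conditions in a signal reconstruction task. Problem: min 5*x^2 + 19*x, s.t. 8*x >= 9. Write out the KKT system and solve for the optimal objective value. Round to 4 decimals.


Step 1: Try lambda = 0 (constraint inactive).
x_unc = -19/(2*5) = -1.9
Check: 8*-1.9 = -15.2 < 9 -- violated!
Step 2: Constraint must be active: 8*x = 9
x* = 9/8 = 1.125
lambda = (2*5*1.125 + 19)/8 = 3.7813
Step 3: Compute optimal value.
f(x*) = 5*1.125^2 + 19*1.125 = 27.7031


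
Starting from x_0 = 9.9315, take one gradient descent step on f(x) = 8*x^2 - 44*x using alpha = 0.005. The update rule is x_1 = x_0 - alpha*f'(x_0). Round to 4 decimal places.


We compute the gradient at x_0 and apply the update.
f'(x) = 16*x - 44
f'(9.9315) = 16*9.9315 - 44 = 114.904
x_1 = 9.9315 - 0.005*114.904 = 9.357


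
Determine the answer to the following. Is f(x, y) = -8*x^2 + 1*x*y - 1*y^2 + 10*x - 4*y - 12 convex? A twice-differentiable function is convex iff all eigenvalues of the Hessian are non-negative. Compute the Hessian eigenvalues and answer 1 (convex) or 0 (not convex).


The Hessian of f(x,y) = -8*x^2 + 1*x*y - 1*y^2 + 10*x - 4*y - 12 is:
H = [[-16, 1], [1, -2]]
Trace = -16 - 2 = -18
Determinant = -16*-2 - (1)^2 = 31
Discriminant = (-18)^2 - 4*31 = 200.0
Eigenvalues: lambda_1 = -16.0711, lambda_2 = -1.9289
The function is not convex.

0


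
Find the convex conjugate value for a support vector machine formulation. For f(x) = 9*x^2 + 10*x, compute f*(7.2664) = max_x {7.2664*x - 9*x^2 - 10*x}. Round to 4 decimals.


f*(y) = sup_x {y*x - a*x^2 - b*x} = sup_x {(y-b)*x - a*x^2}
FOC: (y - b) - 2a*x = 0 => x* = (y - b)/(2a)
x* = (7.2664 - 10)/(2*9) = -0.1519
f*(7.2664) = (y-b)^2/(4a) = (7.2664 - 10)^2/(4*9)
= 7.4726/36 = 0.2076


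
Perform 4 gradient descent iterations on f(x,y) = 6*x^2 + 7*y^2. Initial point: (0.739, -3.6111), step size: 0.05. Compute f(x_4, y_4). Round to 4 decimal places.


Gradient descent on f(x,y) = 6*x^2 + 7*y^2.
Starting point: (0.739, -3.6111), alpha = 0.05
Step 1: grad_x = 2*6*0.739 = 8.868, grad_y = 2*7*-3.6111 = -50.5554
  x_1 = 0.739 - 0.05*8.868 = 0.2956
  y_1 = -3.6111 - 0.05*-50.5554 = -1.0833
Step 2: grad_x = 2*6*0.2956 = 3.5472, grad_y = 2*7*-1.0833 = -15.1666
  x_2 = 0.2956 - 0.05*3.5472 = 0.1182
  y_2 = -1.0833 - 0.05*-15.1666 = -0.325
Step 3: grad_x = 2*6*0.1182 = 1.4189, grad_y = 2*7*-0.325 = -4.55
  x_3 = 0.1182 - 0.05*1.4189 = 0.0473
  y_3 = -0.325 - 0.05*-4.55 = -0.0975
Step 4: grad_x = 2*6*0.0473 = 0.5676, grad_y = 2*7*-0.0975 = -1.365
  x_4 = 0.0473 - 0.05*0.5676 = 0.0189
  y_4 = -0.0975 - 0.05*-1.365 = -0.0292
f(0.0189, -0.0292) = 6*0.0189^2 + 7*(-0.0292)^2 = 0.0081


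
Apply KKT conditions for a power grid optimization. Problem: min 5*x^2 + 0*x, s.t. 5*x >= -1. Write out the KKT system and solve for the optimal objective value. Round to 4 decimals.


Step 1: Try lambda = 0 (constraint inactive).
Stationarity: 2*5*x + 0 = 0
x* = 0/(2*5) = 0.0
Check constraint: 5*0.0 = 0.0 >= -1 -- satisfied.
Step 2: Compute optimal value.
f(x*) = 5*0.0^2 + 0*0.0 = 0.0


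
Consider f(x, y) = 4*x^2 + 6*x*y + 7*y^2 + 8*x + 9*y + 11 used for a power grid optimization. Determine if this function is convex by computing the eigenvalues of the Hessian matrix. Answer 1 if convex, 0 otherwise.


The Hessian of f(x,y) = 4*x^2 + 6*x*y + 7*y^2 + 8*x + 9*y + 11 is:
H = [[8, 6], [6, 14]]
Trace = 8 + 14 = 22
Determinant = 8*14 - (6)^2 = 76
Discriminant = (22)^2 - 4*76 = 180.0
Eigenvalues: lambda_1 = 4.2918, lambda_2 = 17.7082
The function is convex.

1


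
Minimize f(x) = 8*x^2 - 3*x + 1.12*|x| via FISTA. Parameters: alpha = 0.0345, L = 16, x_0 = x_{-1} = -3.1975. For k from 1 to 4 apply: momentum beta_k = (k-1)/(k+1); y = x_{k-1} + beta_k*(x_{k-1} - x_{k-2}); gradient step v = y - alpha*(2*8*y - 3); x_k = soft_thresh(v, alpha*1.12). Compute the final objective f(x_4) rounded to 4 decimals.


FISTA on f(x) = 8*x^2 - 3*x + 1.12*|x|
L = 16, alpha = 0.0345
Iteration 1: beta = 0.0, y = -3.1975 + 0.0*(-3.1975 + 3.1975) = -3.1975
  grad(y) = -54.16, v = y - alpha*grad = -1.329
  prox(v) = soft_thresh(-1.329, 0.0386) = -1.2903
Iteration 2: beta = 0.3333, y = -1.2903 + 0.3333*(-1.2903 + 3.1975) = -0.6546
  grad(y) = -13.4739, v = y - alpha*grad = -0.1898
  prox(v) = soft_thresh(-0.1898, 0.0386) = -0.1511
Iteration 3: beta = 0.5, y = -0.1511 + 0.5*(-0.1511 + 1.2903) = 0.4185
  grad(y) = 3.6956, v = y - alpha*grad = 0.291
  prox(v) = soft_thresh(0.291, 0.0386) = 0.2523
Iteration 4: beta = 0.6, y = 0.2523 + 0.6*(0.2523 + 0.1511) = 0.4944
  grad(y) = 4.9107, v = y - alpha*grad = 0.325
  prox(v) = soft_thresh(0.325, 0.0386) = 0.2864
f(x_4) = 8*0.2864^2 - 3*0.2864 + 1.12*|0.2864| = 0.1177


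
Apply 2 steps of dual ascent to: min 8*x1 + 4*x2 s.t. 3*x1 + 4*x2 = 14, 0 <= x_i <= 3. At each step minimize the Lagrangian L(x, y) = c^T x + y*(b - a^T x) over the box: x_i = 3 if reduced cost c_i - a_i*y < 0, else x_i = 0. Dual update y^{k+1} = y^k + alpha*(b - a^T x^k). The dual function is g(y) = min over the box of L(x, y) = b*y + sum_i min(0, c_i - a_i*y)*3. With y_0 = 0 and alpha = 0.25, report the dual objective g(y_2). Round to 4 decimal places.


Dual ascent for LP: min 8*x1 + 4*x2, 3*x1 + 4*x2 = 14, 0 <= x_i <= 3
Step 1: y^k = 0.0, reduced costs: (8.0, 4.0)
  x^k = (0.0, 0.0), subgradient = b - a^T x = 14.0
  y^{k+1} = 0.0 + 0.25*14.0 = 3.5
Step 2: y^k = 3.5, reduced costs: (-2.5, -10.0)
  x^k = (3.0, 3.0), subgradient = b - a^T x = -7.0
  y^{k+1} = 3.5 + 0.25*-7.0 = 1.75
Dual objective at y_2 = 1.75: reduced costs (2.75, -3.0), box minimizer x = (0.0, 3.0)
g(y_2) = b*y + (c1 - a1*y)*x1 + (c2 - a2*y)*x2 = 14*1.75 + 2.75*0.0 + (-3.0)*3.0 = 24.5 + 0.0 - 9.0 = 15.5


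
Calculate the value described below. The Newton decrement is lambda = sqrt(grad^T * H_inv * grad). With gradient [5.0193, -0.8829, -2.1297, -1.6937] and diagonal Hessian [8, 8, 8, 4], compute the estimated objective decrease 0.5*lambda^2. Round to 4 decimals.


Step 1: H is diagonal, so H^(-1) * g = [0.6274, -0.1104, -0.2662, -0.4234].
Step 2: g^T H^(-1) g = sum_i g_i^2 / H_ii
  = (5.0193)^2/8 + (-0.8829)^2/8 + (-2.1297)^2/8 + (-1.6937)^2/4
  = 3.1492 + 0.0974 + 0.567 + 0.7172 = 4.5307
Step 3: Objective decrease = 0.5 * g^T H^(-1) g = 2.2654


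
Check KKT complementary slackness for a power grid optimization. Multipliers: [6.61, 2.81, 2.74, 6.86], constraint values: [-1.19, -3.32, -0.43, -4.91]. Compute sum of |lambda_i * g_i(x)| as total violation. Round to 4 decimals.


KKT complementary slackness check:
lambda_1 * g_1 = 6.61 * -1.19 = -7.8659
lambda_2 * g_2 = 2.81 * -3.32 = -9.3292
lambda_3 * g_3 = 2.74 * -0.43 = -1.1782
lambda_4 * g_4 = 6.86 * -4.91 = -33.6826
Total violation = 7.8659 + 9.3292 + 1.1782 + 33.6826 = 52.0559


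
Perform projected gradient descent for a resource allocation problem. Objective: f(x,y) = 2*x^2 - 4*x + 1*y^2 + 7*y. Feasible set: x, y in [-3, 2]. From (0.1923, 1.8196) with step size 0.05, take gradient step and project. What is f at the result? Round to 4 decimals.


Step 1: Compute gradient at (0.1923, 1.8196).
grad_x = 2*2*0.1923 - 4 = -3.2308
grad_y = 2*1*1.8196 + 7 = 10.6392
Step 2: Gradient step.
x_raw = 0.1923 - 0.05*-3.2308 = 0.3538
y_raw = 1.8196 - 0.05*10.6392 = 1.2876
Step 3: Project onto [-3, 2].
x_proj = clip(0.3538) = 0.3538
y_proj = clip(1.2876) = 1.2876
Step 4: Evaluate f.
f(0.3538, 1.2876) = 9.5065


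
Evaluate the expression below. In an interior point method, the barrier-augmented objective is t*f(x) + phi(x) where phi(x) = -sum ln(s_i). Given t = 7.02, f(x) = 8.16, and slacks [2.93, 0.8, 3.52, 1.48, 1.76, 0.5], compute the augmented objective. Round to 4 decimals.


Step 1: Compute log-barrier.
ln values: [1.075, -0.2231, 1.2585, 0.392, 0.5653, -0.6931]
phi = -(1.075 - 0.2231 + 1.2585 + 0.392 + 0.5653 - 0.6931) = -2.3745
Step 2: Compute augmented objective.
t*f(x) = 7.02*8.16 = 57.2832
Total = 57.2832 - 2.3745 = 54.9087


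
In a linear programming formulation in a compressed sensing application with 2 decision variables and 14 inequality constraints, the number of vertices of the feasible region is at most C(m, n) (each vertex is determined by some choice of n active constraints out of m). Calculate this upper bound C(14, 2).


Each vertex corresponds to some choice of n active constraints out of m, so the number of vertices is at most C(m, n) = m! / (n!(m-n)!).
m = 14, n = 2
Numerator: 14 * 13
Denominator: 2! = 2
C(14, 2) = 91


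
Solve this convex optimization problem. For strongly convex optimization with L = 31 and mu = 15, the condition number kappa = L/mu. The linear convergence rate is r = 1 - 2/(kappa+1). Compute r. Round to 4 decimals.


Step 1: Compute the condition number.
kappa = L/mu = 31/15 = 2.0667
Step 2: Compute the convergence rate.
r = 1 - 2/(kappa + 1) = 1 - 2*mu/(L + mu) = (L - mu)/(L + mu) = 16/46 = 0.3478


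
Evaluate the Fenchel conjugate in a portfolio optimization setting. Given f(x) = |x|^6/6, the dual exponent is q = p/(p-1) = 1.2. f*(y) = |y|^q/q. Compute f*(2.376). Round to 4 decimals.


The conjugate exponent q satisfies 1/p + 1/q = 1.
p = 6, so q = 6/(6 - 1) = 1.2
|y|^q = 2.376^1.2 = 2.825
f*(2.376) = 2.825 / 1.2 = 2.3542


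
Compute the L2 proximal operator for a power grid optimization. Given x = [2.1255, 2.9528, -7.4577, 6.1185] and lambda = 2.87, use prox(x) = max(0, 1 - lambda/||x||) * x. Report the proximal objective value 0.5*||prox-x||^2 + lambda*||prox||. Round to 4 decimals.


Step 1: Compute ||x||.
||x|| = 10.3097
Step 2: Compute scaling factor.
scale = max(0, 1 - 2.87/10.3097) = 0.7216
Step 3: prox(x) = [1.5338, 2.1308, -5.3816, 4.4152]
||prox(x)|| = 7.4397
Step 4: Proximal objective.
0.5*||prox-x||^2 = 4.1185
lambda*||prox|| = 21.3519
Total = 25.4704


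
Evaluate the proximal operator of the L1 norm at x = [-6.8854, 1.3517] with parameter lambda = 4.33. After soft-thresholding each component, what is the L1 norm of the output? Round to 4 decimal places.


Soft-thresholding with lambda = 4.33:
prox(-6.8854) = sign(-6.8854)*max(|-6.8854| - 4.33, 0) = -2.5554
prox(1.3517) = sign(1.3517)*max(|1.3517| - 4.33, 0) = 0.0
prox(x) = [-2.5554, 0.0]
||prox(x)||_1 = 2.5554 + 0.0 = 2.5554


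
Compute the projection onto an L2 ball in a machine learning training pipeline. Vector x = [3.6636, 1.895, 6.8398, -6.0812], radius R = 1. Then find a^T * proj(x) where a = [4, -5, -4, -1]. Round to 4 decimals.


Step 1: Compute ||x|| (intermediates to 6 decimals).
||x|| = sqrt(3.6636^2 + 1.895^2 + 6.8398^2 + (-6.0812)^2) = 10.038767
Step 2: Project.
Since ||x|| > R, scale = R/||x|| = 1/10.038767 = 0.099614, proj(x) = scale * x
proj(x) = [0.364946, 0.188769, 0.68134, -0.605773]
Step 3: Dot product.
a^T * proj(x) = 4*0.364946 - 5*0.188769 - 4*0.68134 - 1*(-0.605773) = -1.6036


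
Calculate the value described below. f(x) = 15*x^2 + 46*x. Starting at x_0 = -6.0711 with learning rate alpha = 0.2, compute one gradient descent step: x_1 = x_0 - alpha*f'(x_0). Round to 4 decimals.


We compute the gradient at x_0 and apply the update.
f'(x) = 30*x + 46
f'(-6.0711) = 30*-6.0711 + 46 = -136.133
x_1 = -6.0711 - 0.2*-136.133 = 21.1555


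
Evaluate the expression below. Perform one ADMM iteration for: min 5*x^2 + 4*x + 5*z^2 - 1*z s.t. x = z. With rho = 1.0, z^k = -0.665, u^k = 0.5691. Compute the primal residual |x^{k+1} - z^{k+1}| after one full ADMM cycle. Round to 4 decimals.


ADMM iteration with rho = 1.0, z^k = -0.665, u^k = 0.5691
Step 1: x-update.
Minimize 5*x^2 + 4*x + (1.0/2)*(x + 0.665 + 0.5691)^2
FOC: (2*5 + 1.0)*x = -4 + 1.0*(-0.665 - 0.5691)
x^{k+1} = -0.4758
Step 2: z-update.
Minimize 5*z^2 - 1*z + (1.0/2)*(-0.4758 - z + 0.5691)^2
FOC: (2*5 + 1.0)*z = 1 + 1.0*(-0.4758 + 0.5691)
z^{k+1} = 0.0994
Step 3: u-update.
u^{k+1} = 0.5691 - 0.4758 - 0.0994 = -0.0061
Step 4: Primal residual = |-0.4758 - 0.0994| = 0.5752
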